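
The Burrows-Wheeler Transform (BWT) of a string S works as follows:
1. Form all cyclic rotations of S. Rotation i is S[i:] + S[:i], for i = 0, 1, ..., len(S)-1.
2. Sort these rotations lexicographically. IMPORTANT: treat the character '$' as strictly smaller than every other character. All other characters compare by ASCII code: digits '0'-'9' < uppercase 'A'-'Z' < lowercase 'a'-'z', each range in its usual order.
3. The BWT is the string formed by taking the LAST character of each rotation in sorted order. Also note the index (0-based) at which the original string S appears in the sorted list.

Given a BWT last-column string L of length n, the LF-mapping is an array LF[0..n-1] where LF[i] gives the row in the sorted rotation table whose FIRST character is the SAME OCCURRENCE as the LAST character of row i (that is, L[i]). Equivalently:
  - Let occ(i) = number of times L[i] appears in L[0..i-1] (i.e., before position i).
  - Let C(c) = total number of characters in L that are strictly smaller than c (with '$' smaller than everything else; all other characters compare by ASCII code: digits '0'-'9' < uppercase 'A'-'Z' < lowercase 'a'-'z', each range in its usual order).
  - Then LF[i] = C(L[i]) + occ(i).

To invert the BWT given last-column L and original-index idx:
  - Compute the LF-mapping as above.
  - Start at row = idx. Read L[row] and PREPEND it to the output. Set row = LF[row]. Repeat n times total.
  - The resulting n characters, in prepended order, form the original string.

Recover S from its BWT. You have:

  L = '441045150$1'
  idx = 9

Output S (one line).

LF mapping: 6 7 3 1 8 9 4 10 2 0 5
Walk LF starting at row 9, prepending L[row]:
  step 1: row=9, L[9]='$', prepend. Next row=LF[9]=0
  step 2: row=0, L[0]='4', prepend. Next row=LF[0]=6
  step 3: row=6, L[6]='1', prepend. Next row=LF[6]=4
  step 4: row=4, L[4]='4', prepend. Next row=LF[4]=8
  step 5: row=8, L[8]='0', prepend. Next row=LF[8]=2
  step 6: row=2, L[2]='1', prepend. Next row=LF[2]=3
  step 7: row=3, L[3]='0', prepend. Next row=LF[3]=1
  step 8: row=1, L[1]='4', prepend. Next row=LF[1]=7
  step 9: row=7, L[7]='5', prepend. Next row=LF[7]=10
  step 10: row=10, L[10]='1', prepend. Next row=LF[10]=5
  step 11: row=5, L[5]='5', prepend. Next row=LF[5]=9
Reversed output: 5154010414$

Answer: 5154010414$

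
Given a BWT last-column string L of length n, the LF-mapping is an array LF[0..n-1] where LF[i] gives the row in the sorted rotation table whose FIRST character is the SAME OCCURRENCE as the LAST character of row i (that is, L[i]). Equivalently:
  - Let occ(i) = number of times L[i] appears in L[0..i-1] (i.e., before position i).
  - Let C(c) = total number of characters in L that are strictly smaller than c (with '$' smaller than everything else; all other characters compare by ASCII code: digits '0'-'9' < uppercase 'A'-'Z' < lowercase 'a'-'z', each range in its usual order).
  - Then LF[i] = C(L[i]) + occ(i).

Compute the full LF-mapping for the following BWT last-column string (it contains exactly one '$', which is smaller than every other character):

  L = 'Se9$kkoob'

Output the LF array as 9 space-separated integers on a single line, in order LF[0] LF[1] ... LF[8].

Char counts: '$':1, '9':1, 'S':1, 'b':1, 'e':1, 'k':2, 'o':2
C (first-col start): C('$')=0, C('9')=1, C('S')=2, C('b')=3, C('e')=4, C('k')=5, C('o')=7
L[0]='S': occ=0, LF[0]=C('S')+0=2+0=2
L[1]='e': occ=0, LF[1]=C('e')+0=4+0=4
L[2]='9': occ=0, LF[2]=C('9')+0=1+0=1
L[3]='$': occ=0, LF[3]=C('$')+0=0+0=0
L[4]='k': occ=0, LF[4]=C('k')+0=5+0=5
L[5]='k': occ=1, LF[5]=C('k')+1=5+1=6
L[6]='o': occ=0, LF[6]=C('o')+0=7+0=7
L[7]='o': occ=1, LF[7]=C('o')+1=7+1=8
L[8]='b': occ=0, LF[8]=C('b')+0=3+0=3

Answer: 2 4 1 0 5 6 7 8 3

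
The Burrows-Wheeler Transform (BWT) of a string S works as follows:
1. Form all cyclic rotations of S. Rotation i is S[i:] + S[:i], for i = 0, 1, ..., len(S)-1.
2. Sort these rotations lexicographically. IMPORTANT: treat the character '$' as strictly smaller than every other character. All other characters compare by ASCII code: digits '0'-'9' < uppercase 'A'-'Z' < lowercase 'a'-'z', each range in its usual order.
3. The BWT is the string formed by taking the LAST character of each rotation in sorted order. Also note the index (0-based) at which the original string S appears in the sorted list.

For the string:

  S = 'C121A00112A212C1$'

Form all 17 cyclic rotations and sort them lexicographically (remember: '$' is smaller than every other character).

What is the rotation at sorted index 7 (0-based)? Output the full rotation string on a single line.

All 17 rotations (rotation i = S[i:]+S[:i]):
  rot[0] = C121A00112A212C1$
  rot[1] = 121A00112A212C1$C
  rot[2] = 21A00112A212C1$C1
  rot[3] = 1A00112A212C1$C12
  rot[4] = A00112A212C1$C121
  rot[5] = 00112A212C1$C121A
  rot[6] = 0112A212C1$C121A0
  rot[7] = 112A212C1$C121A00
  rot[8] = 12A212C1$C121A001
  rot[9] = 2A212C1$C121A0011
  rot[10] = A212C1$C121A00112
  rot[11] = 212C1$C121A00112A
  rot[12] = 12C1$C121A00112A2
  rot[13] = 2C1$C121A00112A21
  rot[14] = C1$C121A00112A212
  rot[15] = 1$C121A00112A212C
  rot[16] = $C121A00112A212C1
Sorted (with $ < everything):
  sorted[0] = $C121A00112A212C1
  sorted[1] = 00112A212C1$C121A
  sorted[2] = 0112A212C1$C121A0
  sorted[3] = 1$C121A00112A212C
  sorted[4] = 112A212C1$C121A00
  sorted[5] = 121A00112A212C1$C
  sorted[6] = 12A212C1$C121A001
  sorted[7] = 12C1$C121A00112A2
  sorted[8] = 1A00112A212C1$C12
  sorted[9] = 212C1$C121A00112A
  sorted[10] = 21A00112A212C1$C1
  sorted[11] = 2A212C1$C121A0011
  sorted[12] = 2C1$C121A00112A21
  sorted[13] = A00112A212C1$C121
  sorted[14] = A212C1$C121A00112
  sorted[15] = C1$C121A00112A212
  sorted[16] = C121A00112A212C1$
sorted[7] = 12C1$C121A00112A2

Answer: 12C1$C121A00112A2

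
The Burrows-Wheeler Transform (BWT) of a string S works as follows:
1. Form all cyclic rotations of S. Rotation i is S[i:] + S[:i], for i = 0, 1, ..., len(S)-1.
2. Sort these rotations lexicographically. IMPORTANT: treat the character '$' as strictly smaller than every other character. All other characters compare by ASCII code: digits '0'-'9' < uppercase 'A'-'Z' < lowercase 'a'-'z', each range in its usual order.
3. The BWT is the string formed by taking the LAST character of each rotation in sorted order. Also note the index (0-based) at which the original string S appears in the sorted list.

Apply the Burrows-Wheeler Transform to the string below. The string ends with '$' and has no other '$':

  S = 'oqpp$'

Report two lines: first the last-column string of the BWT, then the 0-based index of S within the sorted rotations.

Answer: p$pqo
1

Derivation:
All 5 rotations (rotation i = S[i:]+S[:i]):
  rot[0] = oqpp$
  rot[1] = qpp$o
  rot[2] = pp$oq
  rot[3] = p$oqp
  rot[4] = $oqpp
Sorted (with $ < everything):
  sorted[0] = $oqpp  (last char: 'p')
  sorted[1] = oqpp$  (last char: '$')
  sorted[2] = p$oqp  (last char: 'p')
  sorted[3] = pp$oq  (last char: 'q')
  sorted[4] = qpp$o  (last char: 'o')
Last column: p$pqo
Original string S is at sorted index 1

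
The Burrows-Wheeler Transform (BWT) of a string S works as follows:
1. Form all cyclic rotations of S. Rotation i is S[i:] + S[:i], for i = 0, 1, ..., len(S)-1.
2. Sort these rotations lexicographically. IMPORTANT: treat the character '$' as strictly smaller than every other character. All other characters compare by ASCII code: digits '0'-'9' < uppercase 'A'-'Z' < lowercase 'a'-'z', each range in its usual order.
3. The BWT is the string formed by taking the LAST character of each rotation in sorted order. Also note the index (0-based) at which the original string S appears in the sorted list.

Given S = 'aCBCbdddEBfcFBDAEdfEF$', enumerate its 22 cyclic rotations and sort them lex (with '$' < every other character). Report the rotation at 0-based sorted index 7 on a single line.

All 22 rotations (rotation i = S[i:]+S[:i]):
  rot[0] = aCBCbdddEBfcFBDAEdfEF$
  rot[1] = CBCbdddEBfcFBDAEdfEF$a
  rot[2] = BCbdddEBfcFBDAEdfEF$aC
  rot[3] = CbdddEBfcFBDAEdfEF$aCB
  rot[4] = bdddEBfcFBDAEdfEF$aCBC
  rot[5] = dddEBfcFBDAEdfEF$aCBCb
  rot[6] = ddEBfcFBDAEdfEF$aCBCbd
  rot[7] = dEBfcFBDAEdfEF$aCBCbdd
  rot[8] = EBfcFBDAEdfEF$aCBCbddd
  rot[9] = BfcFBDAEdfEF$aCBCbdddE
  rot[10] = fcFBDAEdfEF$aCBCbdddEB
  rot[11] = cFBDAEdfEF$aCBCbdddEBf
  rot[12] = FBDAEdfEF$aCBCbdddEBfc
  rot[13] = BDAEdfEF$aCBCbdddEBfcF
  rot[14] = DAEdfEF$aCBCbdddEBfcFB
  rot[15] = AEdfEF$aCBCbdddEBfcFBD
  rot[16] = EdfEF$aCBCbdddEBfcFBDA
  rot[17] = dfEF$aCBCbdddEBfcFBDAE
  rot[18] = fEF$aCBCbdddEBfcFBDAEd
  rot[19] = EF$aCBCbdddEBfcFBDAEdf
  rot[20] = F$aCBCbdddEBfcFBDAEdfE
  rot[21] = $aCBCbdddEBfcFBDAEdfEF
Sorted (with $ < everything):
  sorted[0] = $aCBCbdddEBfcFBDAEdfEF
  sorted[1] = AEdfEF$aCBCbdddEBfcFBD
  sorted[2] = BCbdddEBfcFBDAEdfEF$aC
  sorted[3] = BDAEdfEF$aCBCbdddEBfcF
  sorted[4] = BfcFBDAEdfEF$aCBCbdddE
  sorted[5] = CBCbdddEBfcFBDAEdfEF$a
  sorted[6] = CbdddEBfcFBDAEdfEF$aCB
  sorted[7] = DAEdfEF$aCBCbdddEBfcFB
  sorted[8] = EBfcFBDAEdfEF$aCBCbddd
  sorted[9] = EF$aCBCbdddEBfcFBDAEdf
  sorted[10] = EdfEF$aCBCbdddEBfcFBDA
  sorted[11] = F$aCBCbdddEBfcFBDAEdfE
  sorted[12] = FBDAEdfEF$aCBCbdddEBfc
  sorted[13] = aCBCbdddEBfcFBDAEdfEF$
  sorted[14] = bdddEBfcFBDAEdfEF$aCBC
  sorted[15] = cFBDAEdfEF$aCBCbdddEBf
  sorted[16] = dEBfcFBDAEdfEF$aCBCbdd
  sorted[17] = ddEBfcFBDAEdfEF$aCBCbd
  sorted[18] = dddEBfcFBDAEdfEF$aCBCb
  sorted[19] = dfEF$aCBCbdddEBfcFBDAE
  sorted[20] = fEF$aCBCbdddEBfcFBDAEd
  sorted[21] = fcFBDAEdfEF$aCBCbdddEB
sorted[7] = DAEdfEF$aCBCbdddEBfcFB

Answer: DAEdfEF$aCBCbdddEBfcFB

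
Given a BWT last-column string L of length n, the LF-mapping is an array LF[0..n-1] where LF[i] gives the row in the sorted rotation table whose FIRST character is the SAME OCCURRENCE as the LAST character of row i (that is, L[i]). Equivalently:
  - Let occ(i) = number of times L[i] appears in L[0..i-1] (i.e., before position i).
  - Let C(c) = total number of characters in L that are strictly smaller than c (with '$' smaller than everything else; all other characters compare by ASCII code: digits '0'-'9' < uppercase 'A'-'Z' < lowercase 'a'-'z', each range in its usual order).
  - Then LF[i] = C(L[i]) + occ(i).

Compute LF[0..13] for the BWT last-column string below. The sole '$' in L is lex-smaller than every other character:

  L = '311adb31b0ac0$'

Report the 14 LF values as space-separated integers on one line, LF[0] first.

Char counts: '$':1, '0':2, '1':3, '3':2, 'a':2, 'b':2, 'c':1, 'd':1
C (first-col start): C('$')=0, C('0')=1, C('1')=3, C('3')=6, C('a')=8, C('b')=10, C('c')=12, C('d')=13
L[0]='3': occ=0, LF[0]=C('3')+0=6+0=6
L[1]='1': occ=0, LF[1]=C('1')+0=3+0=3
L[2]='1': occ=1, LF[2]=C('1')+1=3+1=4
L[3]='a': occ=0, LF[3]=C('a')+0=8+0=8
L[4]='d': occ=0, LF[4]=C('d')+0=13+0=13
L[5]='b': occ=0, LF[5]=C('b')+0=10+0=10
L[6]='3': occ=1, LF[6]=C('3')+1=6+1=7
L[7]='1': occ=2, LF[7]=C('1')+2=3+2=5
L[8]='b': occ=1, LF[8]=C('b')+1=10+1=11
L[9]='0': occ=0, LF[9]=C('0')+0=1+0=1
L[10]='a': occ=1, LF[10]=C('a')+1=8+1=9
L[11]='c': occ=0, LF[11]=C('c')+0=12+0=12
L[12]='0': occ=1, LF[12]=C('0')+1=1+1=2
L[13]='$': occ=0, LF[13]=C('$')+0=0+0=0

Answer: 6 3 4 8 13 10 7 5 11 1 9 12 2 0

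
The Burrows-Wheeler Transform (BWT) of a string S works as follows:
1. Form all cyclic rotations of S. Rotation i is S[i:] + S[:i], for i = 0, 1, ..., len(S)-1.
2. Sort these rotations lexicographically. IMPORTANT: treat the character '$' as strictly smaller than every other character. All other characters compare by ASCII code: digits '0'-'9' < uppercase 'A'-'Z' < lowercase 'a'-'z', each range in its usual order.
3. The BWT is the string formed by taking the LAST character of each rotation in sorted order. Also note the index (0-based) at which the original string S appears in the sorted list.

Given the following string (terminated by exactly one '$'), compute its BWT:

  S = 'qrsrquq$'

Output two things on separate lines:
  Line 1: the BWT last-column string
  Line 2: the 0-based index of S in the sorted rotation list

Answer: qu$rsqrq
2

Derivation:
All 8 rotations (rotation i = S[i:]+S[:i]):
  rot[0] = qrsrquq$
  rot[1] = rsrquq$q
  rot[2] = srquq$qr
  rot[3] = rquq$qrs
  rot[4] = quq$qrsr
  rot[5] = uq$qrsrq
  rot[6] = q$qrsrqu
  rot[7] = $qrsrquq
Sorted (with $ < everything):
  sorted[0] = $qrsrquq  (last char: 'q')
  sorted[1] = q$qrsrqu  (last char: 'u')
  sorted[2] = qrsrquq$  (last char: '$')
  sorted[3] = quq$qrsr  (last char: 'r')
  sorted[4] = rquq$qrs  (last char: 's')
  sorted[5] = rsrquq$q  (last char: 'q')
  sorted[6] = srquq$qr  (last char: 'r')
  sorted[7] = uq$qrsrq  (last char: 'q')
Last column: qu$rsqrq
Original string S is at sorted index 2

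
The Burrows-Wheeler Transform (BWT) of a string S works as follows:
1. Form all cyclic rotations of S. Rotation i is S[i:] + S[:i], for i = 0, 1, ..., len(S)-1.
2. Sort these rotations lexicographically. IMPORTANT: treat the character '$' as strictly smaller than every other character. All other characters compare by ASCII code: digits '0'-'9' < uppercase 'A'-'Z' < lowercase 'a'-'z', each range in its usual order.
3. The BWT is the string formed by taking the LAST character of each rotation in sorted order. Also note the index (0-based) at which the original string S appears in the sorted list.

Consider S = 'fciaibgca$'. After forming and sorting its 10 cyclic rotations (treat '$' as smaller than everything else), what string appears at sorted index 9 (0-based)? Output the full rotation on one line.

Answer: ibgca$fcia

Derivation:
All 10 rotations (rotation i = S[i:]+S[:i]):
  rot[0] = fciaibgca$
  rot[1] = ciaibgca$f
  rot[2] = iaibgca$fc
  rot[3] = aibgca$fci
  rot[4] = ibgca$fcia
  rot[5] = bgca$fciai
  rot[6] = gca$fciaib
  rot[7] = ca$fciaibg
  rot[8] = a$fciaibgc
  rot[9] = $fciaibgca
Sorted (with $ < everything):
  sorted[0] = $fciaibgca
  sorted[1] = a$fciaibgc
  sorted[2] = aibgca$fci
  sorted[3] = bgca$fciai
  sorted[4] = ca$fciaibg
  sorted[5] = ciaibgca$f
  sorted[6] = fciaibgca$
  sorted[7] = gca$fciaib
  sorted[8] = iaibgca$fc
  sorted[9] = ibgca$fcia
sorted[9] = ibgca$fcia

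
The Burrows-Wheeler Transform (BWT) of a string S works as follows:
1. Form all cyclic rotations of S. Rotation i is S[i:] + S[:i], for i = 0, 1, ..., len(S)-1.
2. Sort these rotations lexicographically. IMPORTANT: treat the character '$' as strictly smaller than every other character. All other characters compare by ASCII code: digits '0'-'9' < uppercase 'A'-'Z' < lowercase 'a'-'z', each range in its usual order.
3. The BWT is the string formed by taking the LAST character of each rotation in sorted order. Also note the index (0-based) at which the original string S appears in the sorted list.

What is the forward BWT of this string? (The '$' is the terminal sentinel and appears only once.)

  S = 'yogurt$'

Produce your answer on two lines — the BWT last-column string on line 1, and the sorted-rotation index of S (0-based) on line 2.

All 7 rotations (rotation i = S[i:]+S[:i]):
  rot[0] = yogurt$
  rot[1] = ogurt$y
  rot[2] = gurt$yo
  rot[3] = urt$yog
  rot[4] = rt$yogu
  rot[5] = t$yogur
  rot[6] = $yogurt
Sorted (with $ < everything):
  sorted[0] = $yogurt  (last char: 't')
  sorted[1] = gurt$yo  (last char: 'o')
  sorted[2] = ogurt$y  (last char: 'y')
  sorted[3] = rt$yogu  (last char: 'u')
  sorted[4] = t$yogur  (last char: 'r')
  sorted[5] = urt$yog  (last char: 'g')
  sorted[6] = yogurt$  (last char: '$')
Last column: toyurg$
Original string S is at sorted index 6

Answer: toyurg$
6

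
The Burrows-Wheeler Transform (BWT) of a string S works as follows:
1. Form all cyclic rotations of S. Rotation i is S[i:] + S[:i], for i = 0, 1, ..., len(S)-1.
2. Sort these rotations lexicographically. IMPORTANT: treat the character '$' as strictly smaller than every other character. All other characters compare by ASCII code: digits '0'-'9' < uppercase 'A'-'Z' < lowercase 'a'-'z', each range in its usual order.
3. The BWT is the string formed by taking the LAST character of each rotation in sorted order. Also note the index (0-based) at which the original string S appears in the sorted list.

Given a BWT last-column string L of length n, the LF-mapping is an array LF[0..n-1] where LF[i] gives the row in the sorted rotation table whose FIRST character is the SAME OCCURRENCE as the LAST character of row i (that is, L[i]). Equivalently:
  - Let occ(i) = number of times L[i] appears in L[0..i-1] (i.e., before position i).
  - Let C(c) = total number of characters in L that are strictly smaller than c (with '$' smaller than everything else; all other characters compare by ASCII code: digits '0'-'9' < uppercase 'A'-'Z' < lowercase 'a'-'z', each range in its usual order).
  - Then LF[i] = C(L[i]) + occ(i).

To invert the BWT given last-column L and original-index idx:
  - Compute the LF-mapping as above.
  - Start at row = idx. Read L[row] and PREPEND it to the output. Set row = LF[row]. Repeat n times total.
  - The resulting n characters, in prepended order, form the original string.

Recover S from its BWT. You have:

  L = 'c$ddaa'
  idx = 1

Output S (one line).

Answer: adadc$

Derivation:
LF mapping: 3 0 4 5 1 2
Walk LF starting at row 1, prepending L[row]:
  step 1: row=1, L[1]='$', prepend. Next row=LF[1]=0
  step 2: row=0, L[0]='c', prepend. Next row=LF[0]=3
  step 3: row=3, L[3]='d', prepend. Next row=LF[3]=5
  step 4: row=5, L[5]='a', prepend. Next row=LF[5]=2
  step 5: row=2, L[2]='d', prepend. Next row=LF[2]=4
  step 6: row=4, L[4]='a', prepend. Next row=LF[4]=1
Reversed output: adadc$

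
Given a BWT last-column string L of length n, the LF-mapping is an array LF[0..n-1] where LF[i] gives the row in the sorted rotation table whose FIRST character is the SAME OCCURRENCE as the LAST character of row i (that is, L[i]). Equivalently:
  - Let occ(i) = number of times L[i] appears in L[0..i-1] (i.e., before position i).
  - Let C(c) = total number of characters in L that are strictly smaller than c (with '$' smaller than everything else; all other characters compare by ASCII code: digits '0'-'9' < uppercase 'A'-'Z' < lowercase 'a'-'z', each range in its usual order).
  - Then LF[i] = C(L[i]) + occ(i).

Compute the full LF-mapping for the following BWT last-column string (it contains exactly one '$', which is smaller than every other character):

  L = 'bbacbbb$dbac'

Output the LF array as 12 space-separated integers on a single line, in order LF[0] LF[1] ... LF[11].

Char counts: '$':1, 'a':2, 'b':6, 'c':2, 'd':1
C (first-col start): C('$')=0, C('a')=1, C('b')=3, C('c')=9, C('d')=11
L[0]='b': occ=0, LF[0]=C('b')+0=3+0=3
L[1]='b': occ=1, LF[1]=C('b')+1=3+1=4
L[2]='a': occ=0, LF[2]=C('a')+0=1+0=1
L[3]='c': occ=0, LF[3]=C('c')+0=9+0=9
L[4]='b': occ=2, LF[4]=C('b')+2=3+2=5
L[5]='b': occ=3, LF[5]=C('b')+3=3+3=6
L[6]='b': occ=4, LF[6]=C('b')+4=3+4=7
L[7]='$': occ=0, LF[7]=C('$')+0=0+0=0
L[8]='d': occ=0, LF[8]=C('d')+0=11+0=11
L[9]='b': occ=5, LF[9]=C('b')+5=3+5=8
L[10]='a': occ=1, LF[10]=C('a')+1=1+1=2
L[11]='c': occ=1, LF[11]=C('c')+1=9+1=10

Answer: 3 4 1 9 5 6 7 0 11 8 2 10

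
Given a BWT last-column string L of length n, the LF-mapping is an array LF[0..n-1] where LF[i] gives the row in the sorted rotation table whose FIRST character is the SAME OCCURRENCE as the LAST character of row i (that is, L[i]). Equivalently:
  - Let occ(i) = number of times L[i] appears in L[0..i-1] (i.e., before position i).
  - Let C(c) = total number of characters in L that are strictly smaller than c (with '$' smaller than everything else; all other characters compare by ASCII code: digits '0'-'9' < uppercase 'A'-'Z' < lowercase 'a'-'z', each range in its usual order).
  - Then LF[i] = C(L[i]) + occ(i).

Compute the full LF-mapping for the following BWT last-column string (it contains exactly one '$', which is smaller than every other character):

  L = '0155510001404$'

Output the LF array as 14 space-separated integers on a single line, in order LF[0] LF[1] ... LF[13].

Answer: 1 6 11 12 13 7 2 3 4 8 9 5 10 0

Derivation:
Char counts: '$':1, '0':5, '1':3, '4':2, '5':3
C (first-col start): C('$')=0, C('0')=1, C('1')=6, C('4')=9, C('5')=11
L[0]='0': occ=0, LF[0]=C('0')+0=1+0=1
L[1]='1': occ=0, LF[1]=C('1')+0=6+0=6
L[2]='5': occ=0, LF[2]=C('5')+0=11+0=11
L[3]='5': occ=1, LF[3]=C('5')+1=11+1=12
L[4]='5': occ=2, LF[4]=C('5')+2=11+2=13
L[5]='1': occ=1, LF[5]=C('1')+1=6+1=7
L[6]='0': occ=1, LF[6]=C('0')+1=1+1=2
L[7]='0': occ=2, LF[7]=C('0')+2=1+2=3
L[8]='0': occ=3, LF[8]=C('0')+3=1+3=4
L[9]='1': occ=2, LF[9]=C('1')+2=6+2=8
L[10]='4': occ=0, LF[10]=C('4')+0=9+0=9
L[11]='0': occ=4, LF[11]=C('0')+4=1+4=5
L[12]='4': occ=1, LF[12]=C('4')+1=9+1=10
L[13]='$': occ=0, LF[13]=C('$')+0=0+0=0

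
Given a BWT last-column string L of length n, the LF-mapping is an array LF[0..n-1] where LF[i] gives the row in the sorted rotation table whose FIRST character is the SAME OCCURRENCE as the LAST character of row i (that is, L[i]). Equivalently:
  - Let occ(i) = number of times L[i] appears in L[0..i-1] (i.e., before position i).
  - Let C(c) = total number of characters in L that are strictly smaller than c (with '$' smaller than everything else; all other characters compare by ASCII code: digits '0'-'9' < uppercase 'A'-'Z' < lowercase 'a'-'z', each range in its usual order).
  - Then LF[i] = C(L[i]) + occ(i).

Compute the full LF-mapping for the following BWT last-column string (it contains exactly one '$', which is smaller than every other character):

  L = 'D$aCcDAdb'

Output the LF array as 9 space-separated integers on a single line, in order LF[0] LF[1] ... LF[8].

Char counts: '$':1, 'A':1, 'C':1, 'D':2, 'a':1, 'b':1, 'c':1, 'd':1
C (first-col start): C('$')=0, C('A')=1, C('C')=2, C('D')=3, C('a')=5, C('b')=6, C('c')=7, C('d')=8
L[0]='D': occ=0, LF[0]=C('D')+0=3+0=3
L[1]='$': occ=0, LF[1]=C('$')+0=0+0=0
L[2]='a': occ=0, LF[2]=C('a')+0=5+0=5
L[3]='C': occ=0, LF[3]=C('C')+0=2+0=2
L[4]='c': occ=0, LF[4]=C('c')+0=7+0=7
L[5]='D': occ=1, LF[5]=C('D')+1=3+1=4
L[6]='A': occ=0, LF[6]=C('A')+0=1+0=1
L[7]='d': occ=0, LF[7]=C('d')+0=8+0=8
L[8]='b': occ=0, LF[8]=C('b')+0=6+0=6

Answer: 3 0 5 2 7 4 1 8 6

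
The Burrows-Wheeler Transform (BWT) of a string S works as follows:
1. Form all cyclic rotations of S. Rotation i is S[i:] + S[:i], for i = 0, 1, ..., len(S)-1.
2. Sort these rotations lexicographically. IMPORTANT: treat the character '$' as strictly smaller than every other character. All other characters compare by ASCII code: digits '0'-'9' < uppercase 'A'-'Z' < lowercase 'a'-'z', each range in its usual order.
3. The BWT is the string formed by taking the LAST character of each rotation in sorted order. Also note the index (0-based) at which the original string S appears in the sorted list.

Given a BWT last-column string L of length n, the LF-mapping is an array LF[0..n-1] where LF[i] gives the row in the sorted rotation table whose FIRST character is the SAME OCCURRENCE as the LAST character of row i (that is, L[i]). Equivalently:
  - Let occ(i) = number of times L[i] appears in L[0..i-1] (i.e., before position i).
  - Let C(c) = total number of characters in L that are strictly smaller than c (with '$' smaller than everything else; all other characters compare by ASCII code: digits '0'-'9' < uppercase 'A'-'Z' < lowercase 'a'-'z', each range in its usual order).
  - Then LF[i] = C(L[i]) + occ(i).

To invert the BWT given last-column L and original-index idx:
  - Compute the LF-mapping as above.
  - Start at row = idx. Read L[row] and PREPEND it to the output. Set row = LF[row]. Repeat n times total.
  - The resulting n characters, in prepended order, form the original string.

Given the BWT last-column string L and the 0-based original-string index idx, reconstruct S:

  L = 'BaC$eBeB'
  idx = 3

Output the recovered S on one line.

Answer: BeeCBaB$

Derivation:
LF mapping: 1 5 4 0 6 2 7 3
Walk LF starting at row 3, prepending L[row]:
  step 1: row=3, L[3]='$', prepend. Next row=LF[3]=0
  step 2: row=0, L[0]='B', prepend. Next row=LF[0]=1
  step 3: row=1, L[1]='a', prepend. Next row=LF[1]=5
  step 4: row=5, L[5]='B', prepend. Next row=LF[5]=2
  step 5: row=2, L[2]='C', prepend. Next row=LF[2]=4
  step 6: row=4, L[4]='e', prepend. Next row=LF[4]=6
  step 7: row=6, L[6]='e', prepend. Next row=LF[6]=7
  step 8: row=7, L[7]='B', prepend. Next row=LF[7]=3
Reversed output: BeeCBaB$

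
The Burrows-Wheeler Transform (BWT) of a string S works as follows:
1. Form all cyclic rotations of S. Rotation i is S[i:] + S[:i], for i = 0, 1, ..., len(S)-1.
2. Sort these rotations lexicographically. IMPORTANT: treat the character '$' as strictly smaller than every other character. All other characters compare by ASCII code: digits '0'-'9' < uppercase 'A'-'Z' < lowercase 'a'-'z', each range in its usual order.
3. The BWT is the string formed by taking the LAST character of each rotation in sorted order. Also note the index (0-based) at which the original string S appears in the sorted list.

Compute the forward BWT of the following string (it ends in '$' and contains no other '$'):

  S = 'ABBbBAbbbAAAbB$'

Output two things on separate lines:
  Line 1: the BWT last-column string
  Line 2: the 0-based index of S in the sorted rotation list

Answer: BbA$ABbbABbABbA
3

Derivation:
All 15 rotations (rotation i = S[i:]+S[:i]):
  rot[0] = ABBbBAbbbAAAbB$
  rot[1] = BBbBAbbbAAAbB$A
  rot[2] = BbBAbbbAAAbB$AB
  rot[3] = bBAbbbAAAbB$ABB
  rot[4] = BAbbbAAAbB$ABBb
  rot[5] = AbbbAAAbB$ABBbB
  rot[6] = bbbAAAbB$ABBbBA
  rot[7] = bbAAAbB$ABBbBAb
  rot[8] = bAAAbB$ABBbBAbb
  rot[9] = AAAbB$ABBbBAbbb
  rot[10] = AAbB$ABBbBAbbbA
  rot[11] = AbB$ABBbBAbbbAA
  rot[12] = bB$ABBbBAbbbAAA
  rot[13] = B$ABBbBAbbbAAAb
  rot[14] = $ABBbBAbbbAAAbB
Sorted (with $ < everything):
  sorted[0] = $ABBbBAbbbAAAbB  (last char: 'B')
  sorted[1] = AAAbB$ABBbBAbbb  (last char: 'b')
  sorted[2] = AAbB$ABBbBAbbbA  (last char: 'A')
  sorted[3] = ABBbBAbbbAAAbB$  (last char: '$')
  sorted[4] = AbB$ABBbBAbbbAA  (last char: 'A')
  sorted[5] = AbbbAAAbB$ABBbB  (last char: 'B')
  sorted[6] = B$ABBbBAbbbAAAb  (last char: 'b')
  sorted[7] = BAbbbAAAbB$ABBb  (last char: 'b')
  sorted[8] = BBbBAbbbAAAbB$A  (last char: 'A')
  sorted[9] = BbBAbbbAAAbB$AB  (last char: 'B')
  sorted[10] = bAAAbB$ABBbBAbb  (last char: 'b')
  sorted[11] = bB$ABBbBAbbbAAA  (last char: 'A')
  sorted[12] = bBAbbbAAAbB$ABB  (last char: 'B')
  sorted[13] = bbAAAbB$ABBbBAb  (last char: 'b')
  sorted[14] = bbbAAAbB$ABBbBA  (last char: 'A')
Last column: BbA$ABbbABbABbA
Original string S is at sorted index 3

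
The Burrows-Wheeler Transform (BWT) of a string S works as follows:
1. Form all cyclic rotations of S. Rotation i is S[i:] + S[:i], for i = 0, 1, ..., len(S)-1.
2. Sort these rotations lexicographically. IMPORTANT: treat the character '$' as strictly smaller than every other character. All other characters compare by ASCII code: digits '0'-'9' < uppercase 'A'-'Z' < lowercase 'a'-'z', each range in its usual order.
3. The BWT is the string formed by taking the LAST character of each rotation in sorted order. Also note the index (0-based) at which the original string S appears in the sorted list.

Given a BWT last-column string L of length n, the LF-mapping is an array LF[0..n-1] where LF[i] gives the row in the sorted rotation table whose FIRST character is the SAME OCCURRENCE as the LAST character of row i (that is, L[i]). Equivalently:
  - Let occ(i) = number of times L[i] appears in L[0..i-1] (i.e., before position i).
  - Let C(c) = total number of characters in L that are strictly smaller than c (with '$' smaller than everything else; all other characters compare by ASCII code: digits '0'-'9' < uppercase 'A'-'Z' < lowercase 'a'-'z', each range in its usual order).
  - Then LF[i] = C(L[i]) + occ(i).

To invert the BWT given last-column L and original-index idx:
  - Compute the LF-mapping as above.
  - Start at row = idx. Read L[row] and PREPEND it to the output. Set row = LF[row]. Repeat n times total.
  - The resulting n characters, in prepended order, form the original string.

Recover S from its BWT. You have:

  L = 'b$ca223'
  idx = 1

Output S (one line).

Answer: 2a3c2b$

Derivation:
LF mapping: 5 0 6 4 1 2 3
Walk LF starting at row 1, prepending L[row]:
  step 1: row=1, L[1]='$', prepend. Next row=LF[1]=0
  step 2: row=0, L[0]='b', prepend. Next row=LF[0]=5
  step 3: row=5, L[5]='2', prepend. Next row=LF[5]=2
  step 4: row=2, L[2]='c', prepend. Next row=LF[2]=6
  step 5: row=6, L[6]='3', prepend. Next row=LF[6]=3
  step 6: row=3, L[3]='a', prepend. Next row=LF[3]=4
  step 7: row=4, L[4]='2', prepend. Next row=LF[4]=1
Reversed output: 2a3c2b$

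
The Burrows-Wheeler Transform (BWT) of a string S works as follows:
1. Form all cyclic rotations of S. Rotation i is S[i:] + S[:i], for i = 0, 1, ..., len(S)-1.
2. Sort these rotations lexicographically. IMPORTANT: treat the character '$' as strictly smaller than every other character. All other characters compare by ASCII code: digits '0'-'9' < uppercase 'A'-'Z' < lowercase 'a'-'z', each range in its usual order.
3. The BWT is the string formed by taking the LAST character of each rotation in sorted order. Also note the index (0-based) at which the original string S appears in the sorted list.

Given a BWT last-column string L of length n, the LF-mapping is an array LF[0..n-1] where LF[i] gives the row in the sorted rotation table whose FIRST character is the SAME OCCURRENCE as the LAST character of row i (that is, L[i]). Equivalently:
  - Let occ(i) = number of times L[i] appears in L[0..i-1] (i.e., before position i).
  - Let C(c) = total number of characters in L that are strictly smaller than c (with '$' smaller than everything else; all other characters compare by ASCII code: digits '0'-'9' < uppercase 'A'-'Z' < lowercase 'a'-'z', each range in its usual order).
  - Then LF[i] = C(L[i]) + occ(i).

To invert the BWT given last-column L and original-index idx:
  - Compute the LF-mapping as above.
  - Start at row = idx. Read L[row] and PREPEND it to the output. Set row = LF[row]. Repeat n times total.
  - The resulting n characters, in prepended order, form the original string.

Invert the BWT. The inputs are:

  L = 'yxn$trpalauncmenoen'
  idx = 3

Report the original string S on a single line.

LF mapping: 18 17 8 0 15 14 13 1 6 2 16 9 3 7 4 10 12 5 11
Walk LF starting at row 3, prepending L[row]:
  step 1: row=3, L[3]='$', prepend. Next row=LF[3]=0
  step 2: row=0, L[0]='y', prepend. Next row=LF[0]=18
  step 3: row=18, L[18]='n', prepend. Next row=LF[18]=11
  step 4: row=11, L[11]='n', prepend. Next row=LF[11]=9
  step 5: row=9, L[9]='a', prepend. Next row=LF[9]=2
  step 6: row=2, L[2]='n', prepend. Next row=LF[2]=8
  step 7: row=8, L[8]='l', prepend. Next row=LF[8]=6
  step 8: row=6, L[6]='p', prepend. Next row=LF[6]=13
  step 9: row=13, L[13]='m', prepend. Next row=LF[13]=7
  step 10: row=7, L[7]='a', prepend. Next row=LF[7]=1
  step 11: row=1, L[1]='x', prepend. Next row=LF[1]=17
  step 12: row=17, L[17]='e', prepend. Next row=LF[17]=5
  step 13: row=5, L[5]='r', prepend. Next row=LF[5]=14
  step 14: row=14, L[14]='e', prepend. Next row=LF[14]=4
  step 15: row=4, L[4]='t', prepend. Next row=LF[4]=15
  step 16: row=15, L[15]='n', prepend. Next row=LF[15]=10
  step 17: row=10, L[10]='u', prepend. Next row=LF[10]=16
  step 18: row=16, L[16]='o', prepend. Next row=LF[16]=12
  step 19: row=12, L[12]='c', prepend. Next row=LF[12]=3
Reversed output: counterexamplnanny$

Answer: counterexamplnanny$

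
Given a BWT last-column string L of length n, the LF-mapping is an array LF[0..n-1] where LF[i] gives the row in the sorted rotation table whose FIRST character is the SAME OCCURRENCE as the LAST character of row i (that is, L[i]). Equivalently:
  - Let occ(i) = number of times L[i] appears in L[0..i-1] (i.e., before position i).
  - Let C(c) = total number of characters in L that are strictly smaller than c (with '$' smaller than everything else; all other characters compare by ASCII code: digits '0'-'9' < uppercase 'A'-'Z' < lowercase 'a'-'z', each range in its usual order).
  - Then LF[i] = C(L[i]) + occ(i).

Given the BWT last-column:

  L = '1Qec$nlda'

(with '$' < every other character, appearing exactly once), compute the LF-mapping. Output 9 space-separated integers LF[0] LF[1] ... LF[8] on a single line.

Char counts: '$':1, '1':1, 'Q':1, 'a':1, 'c':1, 'd':1, 'e':1, 'l':1, 'n':1
C (first-col start): C('$')=0, C('1')=1, C('Q')=2, C('a')=3, C('c')=4, C('d')=5, C('e')=6, C('l')=7, C('n')=8
L[0]='1': occ=0, LF[0]=C('1')+0=1+0=1
L[1]='Q': occ=0, LF[1]=C('Q')+0=2+0=2
L[2]='e': occ=0, LF[2]=C('e')+0=6+0=6
L[3]='c': occ=0, LF[3]=C('c')+0=4+0=4
L[4]='$': occ=0, LF[4]=C('$')+0=0+0=0
L[5]='n': occ=0, LF[5]=C('n')+0=8+0=8
L[6]='l': occ=0, LF[6]=C('l')+0=7+0=7
L[7]='d': occ=0, LF[7]=C('d')+0=5+0=5
L[8]='a': occ=0, LF[8]=C('a')+0=3+0=3

Answer: 1 2 6 4 0 8 7 5 3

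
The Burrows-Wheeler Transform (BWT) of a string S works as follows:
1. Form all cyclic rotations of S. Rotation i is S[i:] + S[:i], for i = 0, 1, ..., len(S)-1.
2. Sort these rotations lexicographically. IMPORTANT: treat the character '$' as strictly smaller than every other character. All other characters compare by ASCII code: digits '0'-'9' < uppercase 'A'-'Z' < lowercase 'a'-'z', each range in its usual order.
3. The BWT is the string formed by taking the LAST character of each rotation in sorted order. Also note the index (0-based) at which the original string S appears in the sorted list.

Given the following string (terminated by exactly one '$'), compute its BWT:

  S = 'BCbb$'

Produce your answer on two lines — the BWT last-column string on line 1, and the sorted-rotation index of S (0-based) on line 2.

All 5 rotations (rotation i = S[i:]+S[:i]):
  rot[0] = BCbb$
  rot[1] = Cbb$B
  rot[2] = bb$BC
  rot[3] = b$BCb
  rot[4] = $BCbb
Sorted (with $ < everything):
  sorted[0] = $BCbb  (last char: 'b')
  sorted[1] = BCbb$  (last char: '$')
  sorted[2] = Cbb$B  (last char: 'B')
  sorted[3] = b$BCb  (last char: 'b')
  sorted[4] = bb$BC  (last char: 'C')
Last column: b$BbC
Original string S is at sorted index 1

Answer: b$BbC
1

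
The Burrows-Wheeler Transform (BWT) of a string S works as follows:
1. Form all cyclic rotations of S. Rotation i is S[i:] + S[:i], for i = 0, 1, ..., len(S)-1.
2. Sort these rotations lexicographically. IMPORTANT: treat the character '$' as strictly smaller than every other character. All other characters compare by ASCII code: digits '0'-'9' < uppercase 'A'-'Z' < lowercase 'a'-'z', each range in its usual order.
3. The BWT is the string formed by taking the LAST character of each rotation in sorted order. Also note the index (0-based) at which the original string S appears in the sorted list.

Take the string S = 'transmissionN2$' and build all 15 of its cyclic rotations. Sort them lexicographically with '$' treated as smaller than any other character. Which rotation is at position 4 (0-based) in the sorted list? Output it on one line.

Answer: ionN2$transmiss

Derivation:
All 15 rotations (rotation i = S[i:]+S[:i]):
  rot[0] = transmissionN2$
  rot[1] = ransmissionN2$t
  rot[2] = ansmissionN2$tr
  rot[3] = nsmissionN2$tra
  rot[4] = smissionN2$tran
  rot[5] = missionN2$trans
  rot[6] = issionN2$transm
  rot[7] = ssionN2$transmi
  rot[8] = sionN2$transmis
  rot[9] = ionN2$transmiss
  rot[10] = onN2$transmissi
  rot[11] = nN2$transmissio
  rot[12] = N2$transmission
  rot[13] = 2$transmissionN
  rot[14] = $transmissionN2
Sorted (with $ < everything):
  sorted[0] = $transmissionN2
  sorted[1] = 2$transmissionN
  sorted[2] = N2$transmission
  sorted[3] = ansmissionN2$tr
  sorted[4] = ionN2$transmiss
  sorted[5] = issionN2$transm
  sorted[6] = missionN2$trans
  sorted[7] = nN2$transmissio
  sorted[8] = nsmissionN2$tra
  sorted[9] = onN2$transmissi
  sorted[10] = ransmissionN2$t
  sorted[11] = sionN2$transmis
  sorted[12] = smissionN2$tran
  sorted[13] = ssionN2$transmi
  sorted[14] = transmissionN2$
sorted[4] = ionN2$transmiss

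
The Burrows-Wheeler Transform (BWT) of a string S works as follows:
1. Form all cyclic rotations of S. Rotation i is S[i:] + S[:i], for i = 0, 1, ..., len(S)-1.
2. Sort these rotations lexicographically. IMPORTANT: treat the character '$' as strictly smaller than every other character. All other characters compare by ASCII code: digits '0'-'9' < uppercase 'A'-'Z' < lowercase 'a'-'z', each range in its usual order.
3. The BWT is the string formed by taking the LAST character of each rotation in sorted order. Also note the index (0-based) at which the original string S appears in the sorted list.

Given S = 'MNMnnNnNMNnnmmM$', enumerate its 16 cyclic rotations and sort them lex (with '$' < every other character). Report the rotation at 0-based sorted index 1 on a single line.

All 16 rotations (rotation i = S[i:]+S[:i]):
  rot[0] = MNMnnNnNMNnnmmM$
  rot[1] = NMnnNnNMNnnmmM$M
  rot[2] = MnnNnNMNnnmmM$MN
  rot[3] = nnNnNMNnnmmM$MNM
  rot[4] = nNnNMNnnmmM$MNMn
  rot[5] = NnNMNnnmmM$MNMnn
  rot[6] = nNMNnnmmM$MNMnnN
  rot[7] = NMNnnmmM$MNMnnNn
  rot[8] = MNnnmmM$MNMnnNnN
  rot[9] = NnnmmM$MNMnnNnNM
  rot[10] = nnmmM$MNMnnNnNMN
  rot[11] = nmmM$MNMnnNnNMNn
  rot[12] = mmM$MNMnnNnNMNnn
  rot[13] = mM$MNMnnNnNMNnnm
  rot[14] = M$MNMnnNnNMNnnmm
  rot[15] = $MNMnnNnNMNnnmmM
Sorted (with $ < everything):
  sorted[0] = $MNMnnNnNMNnnmmM
  sorted[1] = M$MNMnnNnNMNnnmm
  sorted[2] = MNMnnNnNMNnnmmM$
  sorted[3] = MNnnmmM$MNMnnNnN
  sorted[4] = MnnNnNMNnnmmM$MN
  sorted[5] = NMNnnmmM$MNMnnNn
  sorted[6] = NMnnNnNMNnnmmM$M
  sorted[7] = NnNMNnnmmM$MNMnn
  sorted[8] = NnnmmM$MNMnnNnNM
  sorted[9] = mM$MNMnnNnNMNnnm
  sorted[10] = mmM$MNMnnNnNMNnn
  sorted[11] = nNMNnnmmM$MNMnnN
  sorted[12] = nNnNMNnnmmM$MNMn
  sorted[13] = nmmM$MNMnnNnNMNn
  sorted[14] = nnNnNMNnnmmM$MNM
  sorted[15] = nnmmM$MNMnnNnNMN
sorted[1] = M$MNMnnNnNMNnnmm

Answer: M$MNMnnNnNMNnnmm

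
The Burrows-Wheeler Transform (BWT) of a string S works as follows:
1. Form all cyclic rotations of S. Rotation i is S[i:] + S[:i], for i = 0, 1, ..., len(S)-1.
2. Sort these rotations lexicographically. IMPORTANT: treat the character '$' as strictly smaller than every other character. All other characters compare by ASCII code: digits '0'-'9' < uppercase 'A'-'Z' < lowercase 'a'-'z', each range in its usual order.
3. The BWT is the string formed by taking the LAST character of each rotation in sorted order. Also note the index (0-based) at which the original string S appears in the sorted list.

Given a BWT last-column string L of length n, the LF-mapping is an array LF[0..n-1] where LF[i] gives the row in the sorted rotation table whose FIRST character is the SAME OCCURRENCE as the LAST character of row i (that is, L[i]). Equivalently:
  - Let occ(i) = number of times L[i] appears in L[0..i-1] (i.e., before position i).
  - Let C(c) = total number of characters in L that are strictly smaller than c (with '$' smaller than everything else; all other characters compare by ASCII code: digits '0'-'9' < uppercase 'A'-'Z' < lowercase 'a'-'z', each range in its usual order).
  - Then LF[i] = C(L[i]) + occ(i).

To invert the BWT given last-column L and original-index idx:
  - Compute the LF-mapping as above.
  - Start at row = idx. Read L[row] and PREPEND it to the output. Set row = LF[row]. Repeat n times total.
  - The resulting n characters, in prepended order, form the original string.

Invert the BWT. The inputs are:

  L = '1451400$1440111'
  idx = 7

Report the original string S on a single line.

Answer: 14150114401041$

Derivation:
LF mapping: 4 10 14 5 11 1 2 0 6 12 13 3 7 8 9
Walk LF starting at row 7, prepending L[row]:
  step 1: row=7, L[7]='$', prepend. Next row=LF[7]=0
  step 2: row=0, L[0]='1', prepend. Next row=LF[0]=4
  step 3: row=4, L[4]='4', prepend. Next row=LF[4]=11
  step 4: row=11, L[11]='0', prepend. Next row=LF[11]=3
  step 5: row=3, L[3]='1', prepend. Next row=LF[3]=5
  step 6: row=5, L[5]='0', prepend. Next row=LF[5]=1
  step 7: row=1, L[1]='4', prepend. Next row=LF[1]=10
  step 8: row=10, L[10]='4', prepend. Next row=LF[10]=13
  step 9: row=13, L[13]='1', prepend. Next row=LF[13]=8
  step 10: row=8, L[8]='1', prepend. Next row=LF[8]=6
  step 11: row=6, L[6]='0', prepend. Next row=LF[6]=2
  step 12: row=2, L[2]='5', prepend. Next row=LF[2]=14
  step 13: row=14, L[14]='1', prepend. Next row=LF[14]=9
  step 14: row=9, L[9]='4', prepend. Next row=LF[9]=12
  step 15: row=12, L[12]='1', prepend. Next row=LF[12]=7
Reversed output: 14150114401041$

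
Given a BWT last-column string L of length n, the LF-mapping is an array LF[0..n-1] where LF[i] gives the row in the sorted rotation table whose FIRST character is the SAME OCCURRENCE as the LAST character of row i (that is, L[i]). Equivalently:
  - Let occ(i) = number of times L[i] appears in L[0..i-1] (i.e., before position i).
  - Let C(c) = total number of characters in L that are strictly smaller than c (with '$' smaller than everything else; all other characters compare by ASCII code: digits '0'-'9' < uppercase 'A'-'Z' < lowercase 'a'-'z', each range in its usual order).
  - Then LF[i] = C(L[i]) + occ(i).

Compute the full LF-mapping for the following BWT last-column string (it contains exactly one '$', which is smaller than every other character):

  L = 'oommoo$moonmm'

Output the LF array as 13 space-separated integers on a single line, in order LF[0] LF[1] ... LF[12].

Answer: 7 8 1 2 9 10 0 3 11 12 6 4 5

Derivation:
Char counts: '$':1, 'm':5, 'n':1, 'o':6
C (first-col start): C('$')=0, C('m')=1, C('n')=6, C('o')=7
L[0]='o': occ=0, LF[0]=C('o')+0=7+0=7
L[1]='o': occ=1, LF[1]=C('o')+1=7+1=8
L[2]='m': occ=0, LF[2]=C('m')+0=1+0=1
L[3]='m': occ=1, LF[3]=C('m')+1=1+1=2
L[4]='o': occ=2, LF[4]=C('o')+2=7+2=9
L[5]='o': occ=3, LF[5]=C('o')+3=7+3=10
L[6]='$': occ=0, LF[6]=C('$')+0=0+0=0
L[7]='m': occ=2, LF[7]=C('m')+2=1+2=3
L[8]='o': occ=4, LF[8]=C('o')+4=7+4=11
L[9]='o': occ=5, LF[9]=C('o')+5=7+5=12
L[10]='n': occ=0, LF[10]=C('n')+0=6+0=6
L[11]='m': occ=3, LF[11]=C('m')+3=1+3=4
L[12]='m': occ=4, LF[12]=C('m')+4=1+4=5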